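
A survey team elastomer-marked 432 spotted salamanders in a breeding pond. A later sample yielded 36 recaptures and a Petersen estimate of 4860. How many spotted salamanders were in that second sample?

C = 405

From N = M·C/R: C = N·R / M = 4860·36 / 432 = 174960 / 432 = 405.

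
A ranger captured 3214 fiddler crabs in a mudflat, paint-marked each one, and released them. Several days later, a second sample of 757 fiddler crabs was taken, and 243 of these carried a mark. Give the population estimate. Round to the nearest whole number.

N ≈ 10,012

If marked individuals mix randomly, R/C ≈ M/N, giving N ≈ M·C/R.
N = (3214 × 757) / 243 = 2432998 / 243 ≈ 10012.3 → 10012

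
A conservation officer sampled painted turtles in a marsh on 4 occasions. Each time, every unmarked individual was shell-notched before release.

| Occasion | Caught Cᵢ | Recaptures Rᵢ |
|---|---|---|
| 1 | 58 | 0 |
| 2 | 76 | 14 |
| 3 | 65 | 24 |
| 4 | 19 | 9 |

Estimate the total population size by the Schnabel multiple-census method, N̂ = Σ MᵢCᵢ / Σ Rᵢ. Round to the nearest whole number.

Marked at large before each occasion: Mᵢ = Σⱼ<ᵢ (Cⱼ − Rⱼ) → M1=0, M2=58, M3=120, M4=161
Σ MᵢCᵢ = 0·58 + 58·76 + 120·65 + 161·19 = 0 + 4408 + 7800 + 3059 = 15267
Σ Rᵢ = 0 + 14 + 24 + 9 = 47
N̂ = 15267 / 47 ≈ 324.8 → 325

N ≈ 325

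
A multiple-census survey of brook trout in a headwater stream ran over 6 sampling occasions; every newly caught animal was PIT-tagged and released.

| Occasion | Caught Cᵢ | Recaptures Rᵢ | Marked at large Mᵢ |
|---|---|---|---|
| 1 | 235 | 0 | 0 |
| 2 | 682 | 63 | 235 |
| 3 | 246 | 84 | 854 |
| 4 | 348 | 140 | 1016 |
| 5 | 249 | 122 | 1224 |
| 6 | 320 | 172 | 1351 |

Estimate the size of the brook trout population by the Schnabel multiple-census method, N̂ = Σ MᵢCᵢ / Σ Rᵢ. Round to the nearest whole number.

Σ MᵢCᵢ = 0·235 + 235·682 + 854·246 + 1016·348 + 1224·249 + 1351·320 = 0 + 160270 + 210084 + 353568 + 304776 + 432320 = 1461018
Σ Rᵢ = 0 + 63 + 84 + 140 + 122 + 172 = 581
N̂ = 1461018 / 581 ≈ 2514.7 → 2515

N ≈ 2515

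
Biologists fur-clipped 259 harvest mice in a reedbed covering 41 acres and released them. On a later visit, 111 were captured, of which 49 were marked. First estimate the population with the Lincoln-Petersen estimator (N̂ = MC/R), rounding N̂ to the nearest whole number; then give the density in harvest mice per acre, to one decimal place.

N̂ = 259·111/49 = 28749/49 ≈ 586.7 → 587
Density = N̂ / area = 587 / 41 ≈ 14.32 → 14.3 per acre

density ≈ 14.3 harvest mice per acre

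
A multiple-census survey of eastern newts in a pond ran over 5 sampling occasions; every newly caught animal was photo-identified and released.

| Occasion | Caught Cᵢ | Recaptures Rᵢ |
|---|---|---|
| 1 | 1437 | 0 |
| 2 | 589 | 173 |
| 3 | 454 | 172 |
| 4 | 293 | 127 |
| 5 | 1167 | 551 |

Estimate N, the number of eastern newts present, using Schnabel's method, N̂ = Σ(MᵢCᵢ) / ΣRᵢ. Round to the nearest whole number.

N ≈ 4886

Marked at large before each occasion: Mᵢ = Σⱼ<ᵢ (Cⱼ − Rⱼ) → M1=0, M2=1437, M3=1853, M4=2135, M5=2301
Σ MᵢCᵢ = 0·1437 + 1437·589 + 1853·454 + 2135·293 + 2301·1167 = 0 + 846393 + 841262 + 625555 + 2685267 = 4998477
Σ Rᵢ = 0 + 173 + 172 + 127 + 551 = 1023
N̂ = 4998477 / 1023 ≈ 4886.1 → 4886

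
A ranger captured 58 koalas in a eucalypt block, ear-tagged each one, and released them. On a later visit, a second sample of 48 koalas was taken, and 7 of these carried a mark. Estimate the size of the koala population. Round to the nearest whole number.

N = (58 × 48) / 7 = 2784 / 7 ≈ 397.7 → 398

N ≈ 398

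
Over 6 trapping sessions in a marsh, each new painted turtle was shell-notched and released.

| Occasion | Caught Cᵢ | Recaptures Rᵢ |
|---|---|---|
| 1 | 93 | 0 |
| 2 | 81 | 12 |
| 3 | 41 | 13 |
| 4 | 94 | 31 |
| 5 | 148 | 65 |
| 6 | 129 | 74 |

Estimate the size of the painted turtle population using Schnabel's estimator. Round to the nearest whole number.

N ≈ 579

Marked at large before each occasion: Mᵢ = Σⱼ<ᵢ (Cⱼ − Rⱼ) → M1=0, M2=93, M3=162, M4=190, M5=253, M6=336
Σ MᵢCᵢ = 0·93 + 93·81 + 162·41 + 190·94 + 253·148 + 336·129 = 0 + 7533 + 6642 + 17860 + 37444 + 43344 = 112823
Σ Rᵢ = 0 + 12 + 13 + 31 + 65 + 74 = 195
N̂ = 112823 / 195 ≈ 578.6 → 579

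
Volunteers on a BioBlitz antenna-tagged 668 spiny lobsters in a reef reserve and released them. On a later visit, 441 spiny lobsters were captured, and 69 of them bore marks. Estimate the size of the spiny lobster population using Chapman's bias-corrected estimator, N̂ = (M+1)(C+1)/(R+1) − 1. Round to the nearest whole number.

N ≈ 4223

N̂ = (668+1)(441+1)/(69+1) − 1 = 669·442/70 − 1
= 295698/70 − 1 ≈ 4224.3 − 1 ≈ 4223.3 → 4223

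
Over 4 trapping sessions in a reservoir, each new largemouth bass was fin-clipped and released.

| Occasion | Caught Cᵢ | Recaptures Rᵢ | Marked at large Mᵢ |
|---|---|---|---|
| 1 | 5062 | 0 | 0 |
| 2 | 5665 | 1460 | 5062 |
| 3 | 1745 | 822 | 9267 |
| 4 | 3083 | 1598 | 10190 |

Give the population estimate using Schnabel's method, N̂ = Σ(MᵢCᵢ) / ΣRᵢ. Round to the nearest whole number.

N ≈ 19,655

Σ MᵢCᵢ = 0·5062 + 5062·5665 + 9267·1745 + 10190·3083 = 0 + 28676230 + 16170915 + 31415770 = 76262915
Σ Rᵢ = 0 + 1460 + 822 + 1598 = 3880
N̂ = 76262915 / 3880 ≈ 19655.4 → 19655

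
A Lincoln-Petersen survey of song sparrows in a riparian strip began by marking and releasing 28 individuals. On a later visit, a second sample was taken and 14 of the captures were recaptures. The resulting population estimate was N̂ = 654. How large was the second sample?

C = 327

From N = M·C/R: C = N·R / M = 654·14 / 28 = 9156 / 28 = 327.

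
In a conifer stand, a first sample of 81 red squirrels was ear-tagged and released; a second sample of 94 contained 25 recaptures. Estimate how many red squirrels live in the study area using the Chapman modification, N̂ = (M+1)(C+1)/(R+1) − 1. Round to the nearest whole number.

N̂ = (81+1)(94+1)/(25+1) − 1 = 82·95/26 − 1
= 7790/26 − 1 ≈ 299.6 − 1 ≈ 298.6 → 299

N ≈ 299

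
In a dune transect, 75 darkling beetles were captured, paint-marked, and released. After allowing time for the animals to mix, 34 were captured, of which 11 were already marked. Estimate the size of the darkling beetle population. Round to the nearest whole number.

The marked fraction in the recapture sample should equal the marked fraction in the population: 11/34 = 75/N.
N = (75 × 34) / 11 = 2550 / 11 ≈ 231.8 → 232

N ≈ 232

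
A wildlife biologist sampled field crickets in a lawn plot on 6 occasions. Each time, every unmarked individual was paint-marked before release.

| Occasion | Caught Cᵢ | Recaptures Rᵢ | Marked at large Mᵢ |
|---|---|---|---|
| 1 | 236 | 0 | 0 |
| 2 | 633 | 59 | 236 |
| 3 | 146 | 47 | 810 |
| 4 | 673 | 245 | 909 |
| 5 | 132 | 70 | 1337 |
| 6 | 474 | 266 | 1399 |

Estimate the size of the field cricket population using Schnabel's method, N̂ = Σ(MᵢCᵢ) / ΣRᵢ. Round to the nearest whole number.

N ≈ 2502

Σ MᵢCᵢ = 0·236 + 236·633 + 810·146 + 909·673 + 1337·132 + 1399·474 = 0 + 149388 + 118260 + 611757 + 176484 + 663126 = 1719015
Σ Rᵢ = 0 + 59 + 47 + 245 + 70 + 266 = 687
N̂ = 1719015 / 687 ≈ 2502.2 → 2502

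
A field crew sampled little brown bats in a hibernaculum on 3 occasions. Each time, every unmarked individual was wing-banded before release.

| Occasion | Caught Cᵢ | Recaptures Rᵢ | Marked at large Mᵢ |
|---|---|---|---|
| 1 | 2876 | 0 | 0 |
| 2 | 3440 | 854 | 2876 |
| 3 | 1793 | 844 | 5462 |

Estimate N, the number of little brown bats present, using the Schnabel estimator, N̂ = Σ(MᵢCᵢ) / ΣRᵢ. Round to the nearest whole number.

N ≈ 11,594

Σ MᵢCᵢ = 0·2876 + 2876·3440 + 5462·1793 = 0 + 9893440 + 9793366 = 19686806
Σ Rᵢ = 0 + 854 + 844 = 1698
N̂ = 19686806 / 1698 ≈ 11594.1 → 11594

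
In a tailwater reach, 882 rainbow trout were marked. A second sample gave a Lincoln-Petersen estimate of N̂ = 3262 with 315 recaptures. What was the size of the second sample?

From N = M·C/R: C = N·R / M = 3262·315 / 882 = 1027530 / 882 = 1165.

C = 1165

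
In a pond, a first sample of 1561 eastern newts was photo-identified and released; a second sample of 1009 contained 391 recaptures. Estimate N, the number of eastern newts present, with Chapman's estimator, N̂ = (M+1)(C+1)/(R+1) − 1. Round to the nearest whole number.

N̂ = (1561+1)(1009+1)/(391+1) − 1 = 1562·1010/392 − 1
= 1577620/392 − 1 ≈ 4024.5 − 1 ≈ 4023.5 → 4024

N ≈ 4024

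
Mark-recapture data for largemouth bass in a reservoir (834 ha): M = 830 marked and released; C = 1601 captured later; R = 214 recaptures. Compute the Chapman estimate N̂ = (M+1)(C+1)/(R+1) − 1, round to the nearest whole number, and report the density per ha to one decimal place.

density ≈ 7.4 largemouth bass per ha

N̂ = 831·1602/215 − 1 = 1331262/215 − 1 ≈ 6190.9 → 6191
Density = N̂ / area = 6191 / 834 ≈ 7.42 → 7.4 per ha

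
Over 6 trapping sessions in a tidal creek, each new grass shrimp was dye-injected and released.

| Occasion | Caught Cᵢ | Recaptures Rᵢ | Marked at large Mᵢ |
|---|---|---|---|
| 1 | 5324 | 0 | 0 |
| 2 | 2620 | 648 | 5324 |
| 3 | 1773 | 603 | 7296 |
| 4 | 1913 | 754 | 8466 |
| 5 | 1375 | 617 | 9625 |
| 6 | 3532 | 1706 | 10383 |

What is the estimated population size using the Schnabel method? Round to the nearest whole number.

Σ MᵢCᵢ = 0·5324 + 5324·2620 + 7296·1773 + 8466·1913 + 9625·1375 + 10383·3532 = 0 + 13948880 + 12935808 + 16195458 + 13234375 + 36672756 = 92987277
Σ Rᵢ = 0 + 648 + 603 + 754 + 617 + 1706 = 4328
N̂ = 92987277 / 4328 ≈ 21485.0 → 21485

N ≈ 21,485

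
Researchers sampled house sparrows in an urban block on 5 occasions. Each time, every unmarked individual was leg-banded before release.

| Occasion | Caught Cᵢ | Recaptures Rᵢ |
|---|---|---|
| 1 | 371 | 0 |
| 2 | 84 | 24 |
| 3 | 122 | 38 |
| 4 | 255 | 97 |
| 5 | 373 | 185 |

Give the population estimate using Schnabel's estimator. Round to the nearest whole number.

Marked at large before each occasion: Mᵢ = Σⱼ<ᵢ (Cⱼ − Rⱼ) → M1=0, M2=371, M3=431, M4=515, M5=673
Σ MᵢCᵢ = 0·371 + 371·84 + 431·122 + 515·255 + 673·373 = 0 + 31164 + 52582 + 131325 + 251029 = 466100
Σ Rᵢ = 0 + 24 + 38 + 97 + 185 = 344
N̂ = 466100 / 344 ≈ 1354.9 → 1355

N ≈ 1355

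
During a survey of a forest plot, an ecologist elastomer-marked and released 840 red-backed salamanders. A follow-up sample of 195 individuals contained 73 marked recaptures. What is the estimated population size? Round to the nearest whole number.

N ≈ 2244

If marked individuals mix randomly, R/C ≈ M/N, giving N ≈ M·C/R.
N = (840 × 195) / 73 = 163800 / 73 ≈ 2243.8 → 2244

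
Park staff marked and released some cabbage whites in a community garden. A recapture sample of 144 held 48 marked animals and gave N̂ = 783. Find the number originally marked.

M = 261

From N = M·C/R: M = N·R / C = 783·48 / 144 = 37584 / 144 = 261.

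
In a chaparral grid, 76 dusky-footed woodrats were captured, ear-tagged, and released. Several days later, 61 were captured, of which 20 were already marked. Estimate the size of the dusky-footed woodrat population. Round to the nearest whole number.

N = (76 × 61) / 20 = 4636 / 20 ≈ 231.8 → 232

N ≈ 232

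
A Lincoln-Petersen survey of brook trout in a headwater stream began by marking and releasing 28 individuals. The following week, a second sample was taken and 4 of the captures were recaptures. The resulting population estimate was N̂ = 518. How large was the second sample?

C = 74

From N = M·C/R: C = N·R / M = 518·4 / 28 = 2072 / 28 = 74.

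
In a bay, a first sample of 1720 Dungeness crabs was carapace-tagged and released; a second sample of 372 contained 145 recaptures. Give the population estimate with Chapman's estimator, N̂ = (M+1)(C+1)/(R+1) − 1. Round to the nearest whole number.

N̂ = (1720+1)(372+1)/(145+1) − 1 = 1721·373/146 − 1
= 641933/146 − 1 ≈ 4396.8 − 1 ≈ 4395.8 → 4396

N ≈ 4396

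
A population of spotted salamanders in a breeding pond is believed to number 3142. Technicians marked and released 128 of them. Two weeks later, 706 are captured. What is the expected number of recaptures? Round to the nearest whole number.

The marked fraction of the population is 128/3142, so in a sample of 706 expect C·(M/N) marked.
E[R] = 128 × 706 / 3142 = 90368 / 3142 ≈ 28.8 → 29

expected recaptures ≈ 29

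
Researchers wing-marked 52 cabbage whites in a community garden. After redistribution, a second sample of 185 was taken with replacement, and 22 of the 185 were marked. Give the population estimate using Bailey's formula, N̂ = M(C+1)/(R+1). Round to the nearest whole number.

N ≈ 421

N̂ = 52·(185+1)/(22+1) = 52·186/23 = 9672/23 ≈ 420.5 → 421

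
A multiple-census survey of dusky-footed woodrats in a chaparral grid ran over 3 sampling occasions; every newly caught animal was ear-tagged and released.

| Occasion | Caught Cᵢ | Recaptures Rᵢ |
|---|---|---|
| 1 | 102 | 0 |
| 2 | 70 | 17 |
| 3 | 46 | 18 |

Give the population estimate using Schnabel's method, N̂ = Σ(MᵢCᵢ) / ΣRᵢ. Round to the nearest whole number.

Marked at large before each occasion: Mᵢ = Σⱼ<ᵢ (Cⱼ − Rⱼ) → M1=0, M2=102, M3=155
Σ MᵢCᵢ = 0·102 + 102·70 + 155·46 = 0 + 7140 + 7130 = 14270
Σ Rᵢ = 0 + 17 + 18 = 35
N̂ = 14270 / 35 ≈ 407.7 → 408

N ≈ 408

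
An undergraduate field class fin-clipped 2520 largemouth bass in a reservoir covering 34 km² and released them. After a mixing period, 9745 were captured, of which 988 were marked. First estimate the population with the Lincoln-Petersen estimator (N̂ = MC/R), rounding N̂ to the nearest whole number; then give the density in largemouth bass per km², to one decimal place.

N̂ = 2520·9745/988 = 24557400/988 ≈ 24855.7 → 24856
Density = N̂ / area = 24856 / 34 ≈ 731.06 → 731.1 per km²

density ≈ 731.1 largemouth bass per km²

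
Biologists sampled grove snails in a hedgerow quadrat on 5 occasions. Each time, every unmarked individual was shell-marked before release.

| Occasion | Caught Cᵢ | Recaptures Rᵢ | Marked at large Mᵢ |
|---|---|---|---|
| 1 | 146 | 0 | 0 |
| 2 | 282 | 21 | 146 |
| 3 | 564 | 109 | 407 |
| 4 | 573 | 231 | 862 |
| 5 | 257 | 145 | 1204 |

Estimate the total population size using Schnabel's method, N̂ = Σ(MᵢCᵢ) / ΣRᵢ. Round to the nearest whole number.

N ≈ 2123

Σ MᵢCᵢ = 0·146 + 146·282 + 407·564 + 862·573 + 1204·257 = 0 + 41172 + 229548 + 493926 + 309428 = 1074074
Σ Rᵢ = 0 + 21 + 109 + 231 + 145 = 506
N̂ = 1074074 / 506 ≈ 2122.7 → 2123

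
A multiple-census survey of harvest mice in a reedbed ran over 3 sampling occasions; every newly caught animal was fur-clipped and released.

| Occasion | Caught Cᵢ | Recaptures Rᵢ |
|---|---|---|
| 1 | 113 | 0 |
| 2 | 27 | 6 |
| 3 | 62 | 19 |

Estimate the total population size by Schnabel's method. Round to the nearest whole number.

N ≈ 454

Marked at large before each occasion: Mᵢ = Σⱼ<ᵢ (Cⱼ − Rⱼ) → M1=0, M2=113, M3=134
Σ MᵢCᵢ = 0·113 + 113·27 + 134·62 = 0 + 3051 + 8308 = 11359
Σ Rᵢ = 0 + 6 + 19 = 25
N̂ = 11359 / 25 ≈ 454.4 → 454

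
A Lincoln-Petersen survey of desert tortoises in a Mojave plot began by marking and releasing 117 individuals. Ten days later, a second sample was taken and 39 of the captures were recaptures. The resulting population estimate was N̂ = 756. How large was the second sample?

C = 252

From N = M·C/R: C = N·R / M = 756·39 / 117 = 29484 / 117 = 252.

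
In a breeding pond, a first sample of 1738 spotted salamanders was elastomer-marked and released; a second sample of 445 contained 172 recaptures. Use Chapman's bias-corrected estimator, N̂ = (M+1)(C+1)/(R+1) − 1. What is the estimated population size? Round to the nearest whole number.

N ≈ 4482

N̂ = (1738+1)(445+1)/(172+1) − 1 = 1739·446/173 − 1
= 775594/173 − 1 ≈ 4483.2 − 1 ≈ 4482.2 → 4482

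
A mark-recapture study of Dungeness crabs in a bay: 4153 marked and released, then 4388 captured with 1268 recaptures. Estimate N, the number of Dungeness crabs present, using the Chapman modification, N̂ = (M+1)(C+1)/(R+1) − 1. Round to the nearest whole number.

N ≈ 14,366

N̂ = (4153+1)(4388+1)/(1268+1) − 1 = 4154·4389/1269 − 1
= 18231906/1269 − 1 ≈ 14367.1 − 1 ≈ 14366.1 → 14366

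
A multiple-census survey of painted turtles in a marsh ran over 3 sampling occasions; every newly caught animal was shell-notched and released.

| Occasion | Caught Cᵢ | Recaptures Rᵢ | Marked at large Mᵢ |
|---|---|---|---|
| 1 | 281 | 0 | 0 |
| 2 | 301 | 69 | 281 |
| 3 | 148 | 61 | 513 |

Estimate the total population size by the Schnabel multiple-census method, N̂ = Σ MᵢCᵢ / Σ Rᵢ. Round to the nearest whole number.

N ≈ 1235

Σ MᵢCᵢ = 0·281 + 281·301 + 513·148 = 0 + 84581 + 75924 = 160505
Σ Rᵢ = 0 + 69 + 61 = 130
N̂ = 160505 / 130 ≈ 1234.7 → 1235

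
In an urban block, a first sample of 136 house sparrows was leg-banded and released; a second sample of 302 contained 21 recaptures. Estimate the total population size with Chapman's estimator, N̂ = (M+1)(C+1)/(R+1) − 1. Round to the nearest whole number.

N̂ = (136+1)(302+1)/(21+1) − 1 = 137·303/22 − 1
= 41511/22 − 1 ≈ 1886.9 − 1 ≈ 1885.9 → 1886

N ≈ 1886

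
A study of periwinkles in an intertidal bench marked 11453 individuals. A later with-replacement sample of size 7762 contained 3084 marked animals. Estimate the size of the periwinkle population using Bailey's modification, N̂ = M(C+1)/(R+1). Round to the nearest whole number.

N ≈ 28,820

N̂ = 11453·(7762+1)/(3084+1) = 11453·7763/3085 = 88909639/3085 ≈ 28820.0 → 28820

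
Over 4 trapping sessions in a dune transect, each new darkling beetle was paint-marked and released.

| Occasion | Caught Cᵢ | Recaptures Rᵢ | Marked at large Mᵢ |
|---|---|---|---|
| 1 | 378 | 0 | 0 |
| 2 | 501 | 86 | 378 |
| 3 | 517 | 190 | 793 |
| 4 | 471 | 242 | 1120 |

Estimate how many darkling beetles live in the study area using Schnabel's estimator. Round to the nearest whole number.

Σ MᵢCᵢ = 0·378 + 378·501 + 793·517 + 1120·471 = 0 + 189378 + 409981 + 527520 = 1126879
Σ Rᵢ = 0 + 86 + 190 + 242 = 518
N̂ = 1126879 / 518 ≈ 2175.4 → 2175

N ≈ 2175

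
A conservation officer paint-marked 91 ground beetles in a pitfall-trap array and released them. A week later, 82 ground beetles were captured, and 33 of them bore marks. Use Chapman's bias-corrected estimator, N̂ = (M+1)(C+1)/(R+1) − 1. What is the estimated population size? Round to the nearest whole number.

N̂ = (91+1)(82+1)/(33+1) − 1 = 92·83/34 − 1
= 7636/34 − 1 ≈ 224.6 − 1 ≈ 223.6 → 224

N ≈ 224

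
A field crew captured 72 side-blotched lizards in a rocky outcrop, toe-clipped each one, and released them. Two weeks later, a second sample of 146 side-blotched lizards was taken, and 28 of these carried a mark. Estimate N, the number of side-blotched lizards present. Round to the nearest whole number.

N = (72 × 146) / 28 = 10512 / 28 ≈ 375.4 → 375

N ≈ 375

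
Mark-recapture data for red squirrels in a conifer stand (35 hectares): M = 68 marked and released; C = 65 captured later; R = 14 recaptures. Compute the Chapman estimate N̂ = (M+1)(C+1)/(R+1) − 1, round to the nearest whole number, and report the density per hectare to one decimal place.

N̂ = 69·66/15 − 1 = 4554/15 − 1 ≈ 302.6 → 303
Density = N̂ / area = 303 / 35 ≈ 8.66 → 8.7 per hectare

density ≈ 8.7 red squirrels per hectare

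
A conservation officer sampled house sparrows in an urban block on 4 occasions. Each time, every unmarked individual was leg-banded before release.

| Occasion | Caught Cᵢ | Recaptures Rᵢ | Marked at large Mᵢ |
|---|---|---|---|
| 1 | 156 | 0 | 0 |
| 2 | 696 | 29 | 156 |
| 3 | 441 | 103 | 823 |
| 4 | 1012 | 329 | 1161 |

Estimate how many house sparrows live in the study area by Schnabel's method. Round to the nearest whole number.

Σ MᵢCᵢ = 0·156 + 156·696 + 823·441 + 1161·1012 = 0 + 108576 + 362943 + 1174932 = 1646451
Σ Rᵢ = 0 + 29 + 103 + 329 = 461
N̂ = 1646451 / 461 ≈ 3571.48 → 3571

N ≈ 3571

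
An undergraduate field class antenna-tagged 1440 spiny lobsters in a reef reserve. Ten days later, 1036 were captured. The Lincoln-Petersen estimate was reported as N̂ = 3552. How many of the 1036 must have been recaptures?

From N = M·C/R: R = M·C / N = 1440·1036 / 3552 = 1491840 / 3552 = 420.

R = 420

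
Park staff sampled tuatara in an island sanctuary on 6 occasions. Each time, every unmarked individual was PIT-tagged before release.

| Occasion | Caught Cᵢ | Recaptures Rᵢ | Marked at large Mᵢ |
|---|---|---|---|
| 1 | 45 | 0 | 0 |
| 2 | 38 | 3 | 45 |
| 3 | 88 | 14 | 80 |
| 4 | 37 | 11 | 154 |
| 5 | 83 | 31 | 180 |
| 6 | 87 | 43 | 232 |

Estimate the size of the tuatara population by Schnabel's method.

Σ MᵢCᵢ = 0·45 + 45·38 + 80·88 + 154·37 + 180·83 + 232·87 = 0 + 1710 + 7040 + 5698 + 14940 + 20184 = 49572
Σ Rᵢ = 0 + 3 + 14 + 11 + 31 + 43 = 102
N̂ = 49572 / 102 = 486

N = 486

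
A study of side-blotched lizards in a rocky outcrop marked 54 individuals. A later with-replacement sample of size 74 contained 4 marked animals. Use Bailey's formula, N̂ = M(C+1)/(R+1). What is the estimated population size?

N = 810

N̂ = 54·(74+1)/(4+1) = 54·75/5 = 4050/5 = 810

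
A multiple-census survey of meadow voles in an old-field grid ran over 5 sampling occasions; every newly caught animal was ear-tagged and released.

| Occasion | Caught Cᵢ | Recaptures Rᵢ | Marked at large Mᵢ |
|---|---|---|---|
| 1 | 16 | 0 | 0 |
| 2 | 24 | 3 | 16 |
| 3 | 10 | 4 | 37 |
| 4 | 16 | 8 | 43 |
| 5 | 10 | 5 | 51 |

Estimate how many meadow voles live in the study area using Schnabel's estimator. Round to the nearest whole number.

N ≈ 98

Σ MᵢCᵢ = 0·16 + 16·24 + 37·10 + 43·16 + 51·10 = 0 + 384 + 370 + 688 + 510 = 1952
Σ Rᵢ = 0 + 3 + 4 + 8 + 5 = 20
N̂ = 1952 / 20 ≈ 97.6 → 98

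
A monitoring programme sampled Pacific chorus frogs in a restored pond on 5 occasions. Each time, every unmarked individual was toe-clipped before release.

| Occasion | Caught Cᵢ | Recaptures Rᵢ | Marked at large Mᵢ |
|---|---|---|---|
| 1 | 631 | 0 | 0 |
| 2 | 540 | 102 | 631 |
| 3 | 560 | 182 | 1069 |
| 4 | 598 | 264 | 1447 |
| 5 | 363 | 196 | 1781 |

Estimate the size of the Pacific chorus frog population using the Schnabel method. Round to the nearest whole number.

Σ MᵢCᵢ = 0·631 + 631·540 + 1069·560 + 1447·598 + 1781·363 = 0 + 340740 + 598640 + 865306 + 646503 = 2451189
Σ Rᵢ = 0 + 102 + 182 + 264 + 196 = 744
N̂ = 2451189 / 744 ≈ 3294.6 → 3295

N ≈ 3295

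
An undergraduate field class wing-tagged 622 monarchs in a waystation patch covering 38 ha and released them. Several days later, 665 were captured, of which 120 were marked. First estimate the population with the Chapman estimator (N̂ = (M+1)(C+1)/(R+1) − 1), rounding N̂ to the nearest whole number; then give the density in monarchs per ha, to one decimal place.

N̂ = 623·666/121 − 1 = 414918/121 − 1 ≈ 3428.1 → 3428
Density = N̂ / area = 3428 / 38 ≈ 90.21 → 90.2 per ha

density ≈ 90.2 monarchs per ha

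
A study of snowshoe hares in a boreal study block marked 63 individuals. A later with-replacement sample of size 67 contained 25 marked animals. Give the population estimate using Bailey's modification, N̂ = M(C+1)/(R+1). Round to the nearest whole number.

N ≈ 165

N̂ = 63·(67+1)/(25+1) = 63·68/26 = 4284/26 ≈ 164.8 → 165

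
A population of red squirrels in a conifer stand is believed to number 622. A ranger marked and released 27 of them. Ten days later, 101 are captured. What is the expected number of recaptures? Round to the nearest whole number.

expected recaptures ≈ 4

Expected recaptures E[R] = M·C / N.
E[R] = 27 × 101 / 622 = 2727 / 622 ≈ 4.4 → 4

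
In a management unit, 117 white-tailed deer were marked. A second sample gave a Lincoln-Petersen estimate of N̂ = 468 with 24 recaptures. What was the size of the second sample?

From N = M·C/R: C = N·R / M = 468·24 / 117 = 11232 / 117 = 96.

C = 96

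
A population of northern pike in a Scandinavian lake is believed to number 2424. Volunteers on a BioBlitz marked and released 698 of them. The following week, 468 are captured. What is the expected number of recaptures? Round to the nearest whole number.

The marked fraction of the population is 698/2424, so in a sample of 468 expect C·(M/N) marked.
E[R] = 698 × 468 / 2424 = 326664 / 2424 ≈ 134.8 → 135

expected recaptures ≈ 135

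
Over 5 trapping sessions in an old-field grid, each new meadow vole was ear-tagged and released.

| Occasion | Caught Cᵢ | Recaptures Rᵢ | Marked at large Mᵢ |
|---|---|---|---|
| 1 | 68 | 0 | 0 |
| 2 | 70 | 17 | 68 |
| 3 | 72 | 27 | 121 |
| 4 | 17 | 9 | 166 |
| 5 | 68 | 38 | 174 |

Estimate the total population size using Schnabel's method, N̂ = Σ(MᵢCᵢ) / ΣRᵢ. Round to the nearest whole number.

N ≈ 309

Σ MᵢCᵢ = 0·68 + 68·70 + 121·72 + 166·17 + 174·68 = 0 + 4760 + 8712 + 2822 + 11832 = 28126
Σ Rᵢ = 0 + 17 + 27 + 9 + 38 = 91
N̂ = 28126 / 91 ≈ 309.1 → 309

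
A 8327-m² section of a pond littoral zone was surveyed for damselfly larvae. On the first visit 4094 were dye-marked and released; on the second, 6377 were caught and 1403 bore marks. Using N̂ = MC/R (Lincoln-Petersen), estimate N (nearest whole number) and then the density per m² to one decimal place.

N̂ = 4094·6377/1403 = 26107438/1403 ≈ 18608.3 → 18608
Density = N̂ / area = 18608 / 8327 ≈ 2.23 → 2.2 per m²

density ≈ 2.2 damselfly larvae per m²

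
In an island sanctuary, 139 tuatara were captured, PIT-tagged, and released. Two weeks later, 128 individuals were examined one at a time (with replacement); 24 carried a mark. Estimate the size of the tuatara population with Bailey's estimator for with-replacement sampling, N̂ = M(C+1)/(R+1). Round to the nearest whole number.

N̂ = 139·(128+1)/(24+1) = 139·129/25 = 17931/25 ≈ 717.2 → 717

N ≈ 717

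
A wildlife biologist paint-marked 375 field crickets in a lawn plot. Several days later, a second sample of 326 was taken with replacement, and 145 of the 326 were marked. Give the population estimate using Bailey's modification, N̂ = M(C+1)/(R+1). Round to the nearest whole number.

N̂ = 375·(326+1)/(145+1) = 375·327/146 = 122625/146 ≈ 839.9 → 840

N ≈ 840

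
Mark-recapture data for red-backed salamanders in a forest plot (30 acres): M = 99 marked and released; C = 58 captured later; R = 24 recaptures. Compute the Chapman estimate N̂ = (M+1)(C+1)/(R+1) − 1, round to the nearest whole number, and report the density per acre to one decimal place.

density ≈ 7.8 red-backed salamanders per acre

N̂ = 100·59/25 − 1 = 5900/25 − 1 = 235
Density = N̂ / area = 235 / 30 ≈ 7.83 → 7.8 per acre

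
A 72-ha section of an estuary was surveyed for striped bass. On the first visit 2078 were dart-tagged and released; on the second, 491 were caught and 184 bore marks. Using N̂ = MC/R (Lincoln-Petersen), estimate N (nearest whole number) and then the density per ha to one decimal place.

N̂ = 2078·491/184 = 1020298/184 ≈ 5545.1 → 5545
Density = N̂ / area = 5545 / 72 ≈ 77.01 → 77.0 per ha

density ≈ 77.0 striped bass per ha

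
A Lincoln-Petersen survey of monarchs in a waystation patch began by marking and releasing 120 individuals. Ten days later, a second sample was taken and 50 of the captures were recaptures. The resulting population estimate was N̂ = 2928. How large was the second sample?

From N = M·C/R: C = N·R / M = 2928·50 / 120 = 146400 / 120 = 1220.

C = 1220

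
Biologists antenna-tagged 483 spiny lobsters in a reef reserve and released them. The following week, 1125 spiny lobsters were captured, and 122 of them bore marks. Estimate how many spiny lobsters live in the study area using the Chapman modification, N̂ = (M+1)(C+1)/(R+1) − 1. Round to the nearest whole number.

N ≈ 4430

N̂ = (483+1)(1125+1)/(122+1) − 1 = 484·1126/123 − 1
= 544984/123 − 1 ≈ 4430.8 − 1 ≈ 4429.8 → 4430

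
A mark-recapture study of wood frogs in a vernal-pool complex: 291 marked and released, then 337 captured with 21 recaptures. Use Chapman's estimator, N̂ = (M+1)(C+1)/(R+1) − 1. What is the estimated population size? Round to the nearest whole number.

N ≈ 4485

N̂ = (291+1)(337+1)/(21+1) − 1 = 292·338/22 − 1
= 98696/22 − 1 ≈ 4486.2 − 1 ≈ 4485.2 → 4485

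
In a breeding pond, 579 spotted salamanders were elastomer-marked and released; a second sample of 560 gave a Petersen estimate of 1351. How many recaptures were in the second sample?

From N = M·C/R: R = M·C / N = 579·560 / 1351 = 324240 / 1351 = 240.

R = 240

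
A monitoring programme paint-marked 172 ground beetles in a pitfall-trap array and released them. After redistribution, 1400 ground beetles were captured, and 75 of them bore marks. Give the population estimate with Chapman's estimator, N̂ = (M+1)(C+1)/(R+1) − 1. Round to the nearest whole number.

N̂ = (172+1)(1400+1)/(75+1) − 1 = 173·1401/76 − 1
= 242373/76 − 1 ≈ 3189.1 − 1 ≈ 3188.1 → 3188

N ≈ 3188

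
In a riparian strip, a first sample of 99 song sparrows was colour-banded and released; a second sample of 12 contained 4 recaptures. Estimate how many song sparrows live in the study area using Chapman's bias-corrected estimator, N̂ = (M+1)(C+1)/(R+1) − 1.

N = 259

N̂ = (99+1)(12+1)/(4+1) − 1 = 100·13/5 − 1
= 1300/5 − 1 = 260 − 1 = 259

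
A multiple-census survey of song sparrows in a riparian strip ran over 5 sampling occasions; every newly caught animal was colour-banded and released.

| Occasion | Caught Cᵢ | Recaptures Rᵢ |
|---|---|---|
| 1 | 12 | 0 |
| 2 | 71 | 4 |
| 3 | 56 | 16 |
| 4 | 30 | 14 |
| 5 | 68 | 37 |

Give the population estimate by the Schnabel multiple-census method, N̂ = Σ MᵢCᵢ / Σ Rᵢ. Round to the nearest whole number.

N ≈ 254

Marked at large before each occasion: Mᵢ = Σⱼ<ᵢ (Cⱼ − Rⱼ) → M1=0, M2=12, M3=79, M4=119, M5=135
Σ MᵢCᵢ = 0·12 + 12·71 + 79·56 + 119·30 + 135·68 = 0 + 852 + 4424 + 3570 + 9180 = 18026
Σ Rᵢ = 0 + 4 + 16 + 14 + 37 = 71
N̂ = 18026 / 71 ≈ 253.9 → 254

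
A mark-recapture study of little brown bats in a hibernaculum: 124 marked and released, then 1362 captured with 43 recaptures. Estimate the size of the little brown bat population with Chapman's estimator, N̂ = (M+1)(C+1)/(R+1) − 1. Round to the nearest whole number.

N̂ = (124+1)(1362+1)/(43+1) − 1 = 125·1363/44 − 1
= 170375/44 − 1 ≈ 3872.2 − 1 ≈ 3871.2 → 3871

N ≈ 3871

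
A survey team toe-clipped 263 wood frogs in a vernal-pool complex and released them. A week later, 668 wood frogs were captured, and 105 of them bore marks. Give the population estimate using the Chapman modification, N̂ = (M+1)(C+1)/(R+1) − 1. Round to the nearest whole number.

N̂ = (263+1)(668+1)/(105+1) − 1 = 264·669/106 − 1
= 176616/106 − 1 ≈ 1666.2 − 1 ≈ 1665.2 → 1665

N ≈ 1665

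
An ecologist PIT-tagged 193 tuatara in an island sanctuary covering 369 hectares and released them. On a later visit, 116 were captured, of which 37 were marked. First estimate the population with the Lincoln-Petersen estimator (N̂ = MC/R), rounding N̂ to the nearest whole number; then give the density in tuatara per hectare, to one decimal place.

density ≈ 1.6 tuatara per hectare

N̂ = 193·116/37 = 22388/37 ≈ 605.1 → 605
Density = N̂ / area = 605 / 369 ≈ 1.64 → 1.6 per hectare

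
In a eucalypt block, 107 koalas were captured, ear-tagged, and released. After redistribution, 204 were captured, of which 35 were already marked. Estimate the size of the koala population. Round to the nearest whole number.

N ≈ 624

If marked individuals mix randomly, R/C ≈ M/N, giving N ≈ M·C/R.
N = (107 × 204) / 35 = 21828 / 35 ≈ 623.7 → 624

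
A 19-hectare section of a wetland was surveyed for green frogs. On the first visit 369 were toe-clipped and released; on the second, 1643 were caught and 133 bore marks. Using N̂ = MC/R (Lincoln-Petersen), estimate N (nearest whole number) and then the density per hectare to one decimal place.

density ≈ 239.9 green frogs per hectare

N̂ = 369·1643/133 = 606267/133 ≈ 4558.4 → 4558
Density = N̂ / area = 4558 / 19 ≈ 239.89 → 239.9 per hectare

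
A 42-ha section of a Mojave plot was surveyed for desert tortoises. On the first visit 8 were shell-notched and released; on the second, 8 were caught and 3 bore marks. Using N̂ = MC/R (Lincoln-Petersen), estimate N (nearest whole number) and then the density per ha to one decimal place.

N̂ = 8·8/3 = 64/3 ≈ 21.3 → 21
Density = N̂ / area = 21 / 42 ≈ 0.50 → 0.5 per ha

density ≈ 0.5 desert tortoises per ha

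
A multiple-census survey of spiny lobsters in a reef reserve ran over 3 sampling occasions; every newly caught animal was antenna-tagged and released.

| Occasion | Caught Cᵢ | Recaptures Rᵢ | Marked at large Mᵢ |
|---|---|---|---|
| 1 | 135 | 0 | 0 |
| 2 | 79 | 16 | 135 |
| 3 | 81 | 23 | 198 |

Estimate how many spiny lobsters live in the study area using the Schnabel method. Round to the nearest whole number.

N ≈ 685

Σ MᵢCᵢ = 0·135 + 135·79 + 198·81 = 0 + 10665 + 16038 = 26703
Σ Rᵢ = 0 + 16 + 23 = 39
N̂ = 26703 / 39 ≈ 684.7 → 685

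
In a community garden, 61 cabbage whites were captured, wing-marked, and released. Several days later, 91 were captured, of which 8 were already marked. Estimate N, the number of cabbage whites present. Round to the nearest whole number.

Lincoln-Petersen assumes M/N = R/C, so N = M·C / R.
N = (61 × 91) / 8 = 5551 / 8 ≈ 693.9 → 694

N ≈ 694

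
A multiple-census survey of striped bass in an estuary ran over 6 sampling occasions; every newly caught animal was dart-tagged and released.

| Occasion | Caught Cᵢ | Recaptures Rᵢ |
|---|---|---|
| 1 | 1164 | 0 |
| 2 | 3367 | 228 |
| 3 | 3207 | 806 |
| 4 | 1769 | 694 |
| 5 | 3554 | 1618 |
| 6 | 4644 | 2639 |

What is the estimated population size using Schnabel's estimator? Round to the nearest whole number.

N ≈ 17,100

Marked at large before each occasion: Mᵢ = Σⱼ<ᵢ (Cⱼ − Rⱼ) → M1=0, M2=1164, M3=4303, M4=6704, M5=7779, M6=9715
Σ MᵢCᵢ = 0·1164 + 1164·3367 + 4303·3207 + 6704·1769 + 7779·3554 + 9715·4644 = 0 + 3919188 + 13799721 + 11859376 + 27646566 + 45116460 = 102341311
Σ Rᵢ = 0 + 228 + 806 + 694 + 1618 + 2639 = 5985
N̂ = 102341311 / 5985 ≈ 17099.6 → 17100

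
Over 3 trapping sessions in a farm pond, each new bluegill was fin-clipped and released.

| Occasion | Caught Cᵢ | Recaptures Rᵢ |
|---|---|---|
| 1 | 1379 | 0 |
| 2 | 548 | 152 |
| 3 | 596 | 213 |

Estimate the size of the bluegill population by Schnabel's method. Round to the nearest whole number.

Marked at large before each occasion: Mᵢ = Σⱼ<ᵢ (Cⱼ − Rⱼ) → M1=0, M2=1379, M3=1775
Σ MᵢCᵢ = 0·1379 + 1379·548 + 1775·596 = 0 + 755692 + 1057900 = 1813592
Σ Rᵢ = 0 + 152 + 213 = 365
N̂ = 1813592 / 365 ≈ 4968.7 → 4969

N ≈ 4969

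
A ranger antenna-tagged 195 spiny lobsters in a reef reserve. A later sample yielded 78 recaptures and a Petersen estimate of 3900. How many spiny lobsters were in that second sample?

C = 1560

From N = M·C/R: C = N·R / M = 3900·78 / 195 = 304200 / 195 = 1560.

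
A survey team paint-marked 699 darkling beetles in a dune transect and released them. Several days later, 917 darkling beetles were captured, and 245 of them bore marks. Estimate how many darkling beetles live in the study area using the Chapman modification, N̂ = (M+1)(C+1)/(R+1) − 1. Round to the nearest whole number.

N̂ = (699+1)(917+1)/(245+1) − 1 = 700·918/246 − 1
= 642600/246 − 1 ≈ 2612.2 − 1 ≈ 2611.2 → 2611

N ≈ 2611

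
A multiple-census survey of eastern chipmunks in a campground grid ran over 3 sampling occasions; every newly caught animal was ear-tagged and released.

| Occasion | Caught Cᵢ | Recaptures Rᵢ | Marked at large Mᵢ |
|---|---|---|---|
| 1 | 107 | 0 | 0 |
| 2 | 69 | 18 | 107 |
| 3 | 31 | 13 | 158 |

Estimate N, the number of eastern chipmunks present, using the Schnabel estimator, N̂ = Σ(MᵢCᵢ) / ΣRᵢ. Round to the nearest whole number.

N ≈ 396

Σ MᵢCᵢ = 0·107 + 107·69 + 158·31 = 0 + 7383 + 4898 = 12281
Σ Rᵢ = 0 + 18 + 13 = 31
N̂ = 12281 / 31 ≈ 396.2 → 396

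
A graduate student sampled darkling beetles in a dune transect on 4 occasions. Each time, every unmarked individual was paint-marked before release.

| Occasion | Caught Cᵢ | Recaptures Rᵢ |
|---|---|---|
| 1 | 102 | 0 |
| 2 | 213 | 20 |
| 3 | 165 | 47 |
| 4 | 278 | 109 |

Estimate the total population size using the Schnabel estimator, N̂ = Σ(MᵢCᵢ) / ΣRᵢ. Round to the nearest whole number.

N ≈ 1052

Marked at large before each occasion: Mᵢ = Σⱼ<ᵢ (Cⱼ − Rⱼ) → M1=0, M2=102, M3=295, M4=413
Σ MᵢCᵢ = 0·102 + 102·213 + 295·165 + 413·278 = 0 + 21726 + 48675 + 114814 = 185215
Σ Rᵢ = 0 + 20 + 47 + 109 = 176
N̂ = 185215 / 176 ≈ 1052.4 → 1052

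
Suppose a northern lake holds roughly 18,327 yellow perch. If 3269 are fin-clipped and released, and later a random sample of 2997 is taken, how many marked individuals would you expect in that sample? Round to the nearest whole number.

expected recaptures ≈ 535

The marked fraction of the population is 3269/18327, so in a sample of 2997 expect C·(M/N) marked.
E[R] = 3269 × 2997 / 18327 = 9797193 / 18327 ≈ 534.6 → 535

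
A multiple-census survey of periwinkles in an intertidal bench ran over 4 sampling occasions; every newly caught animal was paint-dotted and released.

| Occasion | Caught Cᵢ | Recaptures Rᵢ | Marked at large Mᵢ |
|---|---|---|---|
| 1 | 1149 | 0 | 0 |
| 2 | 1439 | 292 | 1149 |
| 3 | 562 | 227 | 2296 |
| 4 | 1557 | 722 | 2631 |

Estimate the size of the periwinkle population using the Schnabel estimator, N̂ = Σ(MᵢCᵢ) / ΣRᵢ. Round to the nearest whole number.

N ≈ 5673

Σ MᵢCᵢ = 0·1149 + 1149·1439 + 2296·562 + 2631·1557 = 0 + 1653411 + 1290352 + 4096467 = 7040230
Σ Rᵢ = 0 + 292 + 227 + 722 = 1241
N̂ = 7040230 / 1241 ≈ 5673.0 → 5673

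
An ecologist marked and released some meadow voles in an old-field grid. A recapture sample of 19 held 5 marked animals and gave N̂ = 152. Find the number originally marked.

From N = M·C/R: M = N·R / C = 152·5 / 19 = 760 / 19 = 40.

M = 40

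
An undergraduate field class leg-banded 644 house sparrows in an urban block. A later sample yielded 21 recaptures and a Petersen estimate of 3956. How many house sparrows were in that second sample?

C = 129

From N = M·C/R: C = N·R / M = 3956·21 / 644 = 83076 / 644 = 129.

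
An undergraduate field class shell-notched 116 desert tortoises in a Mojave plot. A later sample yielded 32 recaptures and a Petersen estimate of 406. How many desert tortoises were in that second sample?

C = 112

From N = M·C/R: C = N·R / M = 406·32 / 116 = 12992 / 116 = 112.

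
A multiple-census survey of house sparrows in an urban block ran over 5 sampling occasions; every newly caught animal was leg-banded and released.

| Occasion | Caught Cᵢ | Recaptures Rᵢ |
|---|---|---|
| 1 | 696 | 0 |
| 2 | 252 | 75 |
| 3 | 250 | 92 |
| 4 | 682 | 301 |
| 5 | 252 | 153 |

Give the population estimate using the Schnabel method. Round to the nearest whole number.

N ≈ 2339

Marked at large before each occasion: Mᵢ = Σⱼ<ᵢ (Cⱼ − Rⱼ) → M1=0, M2=696, M3=873, M4=1031, M5=1412
Σ MᵢCᵢ = 0·696 + 696·252 + 873·250 + 1031·682 + 1412·252 = 0 + 175392 + 218250 + 703142 + 355824 = 1452608
Σ Rᵢ = 0 + 75 + 92 + 301 + 153 = 621
N̂ = 1452608 / 621 ≈ 2339.1 → 2339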